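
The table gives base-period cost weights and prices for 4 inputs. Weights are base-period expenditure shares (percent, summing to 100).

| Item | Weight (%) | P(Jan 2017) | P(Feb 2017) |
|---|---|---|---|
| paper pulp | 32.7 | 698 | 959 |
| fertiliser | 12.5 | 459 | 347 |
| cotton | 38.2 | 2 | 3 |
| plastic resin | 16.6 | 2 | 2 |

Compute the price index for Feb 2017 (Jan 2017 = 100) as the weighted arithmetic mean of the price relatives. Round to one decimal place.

128.3

paper pulp: 32.7 × (959/698) = 32.7 × 1.373926 = 44.9274
fertiliser: 12.5 × (347/459) = 12.5 × 0.755991 = 9.4499
cotton: 38.2 × (3/2) = 38.2 × 1.500000 = 57.3000
plastic resin: 16.6 × (2/2) = 16.6 × 1.000000 = 16.6000
Index = Σ wᵢ·(p₁ᵢ/p₀ᵢ) = 44.9274 + 9.4499 + 57.3000 + 16.6000 = 128.2773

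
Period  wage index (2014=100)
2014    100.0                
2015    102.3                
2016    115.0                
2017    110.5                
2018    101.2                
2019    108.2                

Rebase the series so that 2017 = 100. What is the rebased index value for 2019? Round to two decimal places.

Rebased(2019) = 108.2 / 110.5 × 100 = 97.9186

97.92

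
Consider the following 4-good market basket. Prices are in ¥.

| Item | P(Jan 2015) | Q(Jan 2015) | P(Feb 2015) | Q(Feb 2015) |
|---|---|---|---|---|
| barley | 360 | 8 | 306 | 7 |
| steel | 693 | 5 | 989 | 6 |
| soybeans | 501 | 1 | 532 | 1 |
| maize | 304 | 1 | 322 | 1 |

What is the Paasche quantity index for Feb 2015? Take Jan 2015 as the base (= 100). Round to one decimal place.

Paasche quantity index uses current-period prices as weights.
ΣP(Feb 2015)·Q(Feb 2015) = 306×7 + 989×6 + 532×1 + 322×1 = 2142 + 5934 + 532 + 322 = 8930
ΣP(Feb 2015)·Q(Jan 2015) = 306×8 + 989×5 + 532×1 + 322×1 = 2448 + 4945 + 532 + 322 = 8247
Index = 8930 / 8247 × 100 = 108.2818

108.3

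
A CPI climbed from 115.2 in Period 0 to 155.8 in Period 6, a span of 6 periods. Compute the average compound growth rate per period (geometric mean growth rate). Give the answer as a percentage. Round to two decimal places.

5.16%

Growth factor = (155.8/115.2)^(1/6) = (1.352431)^(1/6) = 1.051605
Growth rate = 1.051605 − 1 = 0.051605 = 5.1605%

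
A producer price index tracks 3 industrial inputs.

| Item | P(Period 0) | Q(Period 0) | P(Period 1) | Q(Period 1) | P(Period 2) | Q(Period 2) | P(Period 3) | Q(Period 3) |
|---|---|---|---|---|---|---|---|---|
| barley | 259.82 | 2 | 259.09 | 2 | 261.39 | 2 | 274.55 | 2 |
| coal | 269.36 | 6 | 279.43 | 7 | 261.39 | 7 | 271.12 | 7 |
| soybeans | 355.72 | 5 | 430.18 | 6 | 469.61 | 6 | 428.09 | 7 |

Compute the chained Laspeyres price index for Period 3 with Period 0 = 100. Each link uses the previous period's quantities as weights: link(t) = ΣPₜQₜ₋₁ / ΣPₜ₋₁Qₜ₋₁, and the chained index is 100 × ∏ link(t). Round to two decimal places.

Link Period 0→Period 1:
ΣP(Period 1)Q(Period 0) = 259.09×2 + 279.43×6 + 430.18×5 = 518.18 + 1676.58 + 2150.9 = 4345.66
ΣP(Period 0)Q(Period 0) = 259.82×2 + 269.36×6 + 355.72×5 = 519.64 + 1616.16 + 1778.6 = 3914.4
link = 4345.66/3914.4 = 1.110173
Link Period 1→Period 2:
ΣP(Period 2)Q(Period 1) = 261.39×2 + 261.39×7 + 469.61×6 = 522.78 + 1829.73 + 2817.66 = 5170.17
ΣP(Period 1)Q(Period 1) = 259.09×2 + 279.43×7 + 430.18×6 = 518.18 + 1956.01 + 2581.08 = 5055.27
link = 5170.17/5055.27 = 1.022729
Link Period 2→Period 3:
ΣP(Period 3)Q(Period 2) = 274.55×2 + 271.12×7 + 428.09×6 = 549.1 + 1897.84 + 2568.54 = 5015.48
ΣP(Period 2)Q(Period 2) = 261.39×2 + 261.39×7 + 469.61×6 = 522.78 + 1829.73 + 2817.66 = 5170.17
link = 5015.48/5170.17 = 0.970080
Chained index = 100 × 1.110173 × 1.022729 × 0.970080 = 110.1435

110.14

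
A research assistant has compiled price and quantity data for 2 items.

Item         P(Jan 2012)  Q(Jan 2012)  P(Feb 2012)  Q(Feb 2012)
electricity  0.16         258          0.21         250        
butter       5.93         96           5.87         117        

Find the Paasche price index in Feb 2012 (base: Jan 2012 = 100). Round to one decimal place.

Paasche price index uses current-period quantities as weights.
ΣP(Feb 2012)·Q(Feb 2012) = 0.21×250 + 5.87×117 = 52.5 + 686.79 = 739.29
ΣP(Jan 2012)·Q(Feb 2012) = 0.16×250 + 5.93×117 = 40 + 693.81 = 733.81
Index = 739.29 / 733.81 × 100 = 100.7468

100.7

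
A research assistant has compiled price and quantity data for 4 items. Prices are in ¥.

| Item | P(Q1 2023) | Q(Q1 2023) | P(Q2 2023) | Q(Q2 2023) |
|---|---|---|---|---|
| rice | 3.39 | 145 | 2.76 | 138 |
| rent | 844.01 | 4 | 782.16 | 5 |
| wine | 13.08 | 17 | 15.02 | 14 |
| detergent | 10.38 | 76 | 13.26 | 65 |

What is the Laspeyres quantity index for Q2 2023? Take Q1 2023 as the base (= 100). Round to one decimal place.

Laspeyres quantity index uses base-period prices as weights.
ΣP(Q1 2023)·Q(Q2 2023) = 3.39×138 + 844.01×5 + 13.08×14 + 10.38×65 = 467.82 + 4220.05 + 183.12 + 674.7 = 5545.69
ΣP(Q1 2023)·Q(Q1 2023) = 3.39×145 + 844.01×4 + 13.08×17 + 10.38×76 = 491.55 + 3376.04 + 222.36 + 788.88 = 4878.83
Index = 5545.69 / 4878.83 × 100 = 113.6684

113.7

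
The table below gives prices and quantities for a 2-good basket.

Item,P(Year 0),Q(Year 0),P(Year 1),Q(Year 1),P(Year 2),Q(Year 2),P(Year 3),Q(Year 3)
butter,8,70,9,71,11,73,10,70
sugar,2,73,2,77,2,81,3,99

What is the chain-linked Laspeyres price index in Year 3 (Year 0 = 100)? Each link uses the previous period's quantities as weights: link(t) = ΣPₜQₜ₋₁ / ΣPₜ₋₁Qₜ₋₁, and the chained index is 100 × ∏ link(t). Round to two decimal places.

130.67

Link Year 0→Year 1:
ΣP(Year 1)Q(Year 0) = 9×70 + 2×73 = 630 + 146 = 776
ΣP(Year 0)Q(Year 0) = 8×70 + 2×73 = 560 + 146 = 706
link = 776/706 = 1.099150
Link Year 1→Year 2:
ΣP(Year 2)Q(Year 1) = 11×71 + 2×77 = 781 + 154 = 935
ΣP(Year 1)Q(Year 1) = 9×71 + 2×77 = 639 + 154 = 793
link = 935/793 = 1.179067
Link Year 2→Year 3:
ΣP(Year 3)Q(Year 2) = 10×73 + 3×81 = 730 + 243 = 973
ΣP(Year 2)Q(Year 2) = 11×73 + 2×81 = 803 + 162 = 965
link = 973/965 = 1.008290
Chained index = 100 × 1.099150 × 1.179067 × 1.008290 = 130.6715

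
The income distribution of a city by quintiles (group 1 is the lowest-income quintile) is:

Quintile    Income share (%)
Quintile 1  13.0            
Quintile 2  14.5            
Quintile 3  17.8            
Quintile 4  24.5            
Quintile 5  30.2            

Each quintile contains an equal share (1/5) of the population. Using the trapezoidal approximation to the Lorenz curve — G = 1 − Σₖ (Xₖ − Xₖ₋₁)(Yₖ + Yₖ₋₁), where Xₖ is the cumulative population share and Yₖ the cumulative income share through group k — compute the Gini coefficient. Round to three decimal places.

Cumulative income shares Yₖ: 0.1300, 0.2750, 0.4530, 0.6980, 1.0000
Σ (Xₖ−Xₖ₋₁)(Yₖ+Yₖ₋₁) = (1/5)(0.1300+0.0000) + (1/5)(0.2750+0.1300) + (1/5)(0.4530+0.2750) + (1/5)(0.6980+0.4530) + (1/5)(1.0000+0.6980)
  = 0.0260 + 0.0810 + 0.1456 + 0.2302 + 0.3396 = 0.8224
G = 1 − 0.8224 = 0.1776

0.178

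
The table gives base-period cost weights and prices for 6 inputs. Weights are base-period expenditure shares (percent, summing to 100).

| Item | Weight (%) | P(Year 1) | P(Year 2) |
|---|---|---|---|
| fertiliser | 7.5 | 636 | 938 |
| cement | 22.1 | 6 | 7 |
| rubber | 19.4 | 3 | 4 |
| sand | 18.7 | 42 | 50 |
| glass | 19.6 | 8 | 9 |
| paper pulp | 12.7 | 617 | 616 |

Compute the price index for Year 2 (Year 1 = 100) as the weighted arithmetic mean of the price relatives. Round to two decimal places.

fertiliser: 7.5 × (938/636) = 7.5 × 1.474843 = 11.0613
cement: 22.1 × (7/6) = 22.1 × 1.166667 = 25.7833
rubber: 19.4 × (4/3) = 19.4 × 1.333333 = 25.8667
sand: 18.7 × (50/42) = 18.7 × 1.190476 = 22.2619
glass: 19.6 × (9/8) = 19.6 × 1.125000 = 22.0500
paper pulp: 12.7 × (616/617) = 12.7 × 0.998379 = 12.6794
Index = Σ wᵢ·(p₁ᵢ/p₀ᵢ) = 11.0613 + 25.7833 + 25.8667 + 22.2619 + 22.0500 + 12.6794 = 119.7026

119.70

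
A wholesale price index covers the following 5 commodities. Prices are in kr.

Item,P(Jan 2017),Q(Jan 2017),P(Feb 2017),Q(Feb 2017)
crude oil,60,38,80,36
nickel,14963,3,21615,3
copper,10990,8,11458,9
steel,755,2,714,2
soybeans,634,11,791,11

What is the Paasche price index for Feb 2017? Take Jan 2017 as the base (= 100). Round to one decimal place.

117.2

Paasche price index uses current-period quantities as weights.
ΣP(Feb 2017)·Q(Feb 2017) = 80×36 + 21615×3 + 11458×9 + 714×2 + 791×11 = 2880 + 64845 + 103122 + 1428 + 8701 = 180976
ΣP(Jan 2017)·Q(Feb 2017) = 60×36 + 14963×3 + 10990×9 + 755×2 + 634×11 = 2160 + 44889 + 98910 + 1510 + 6974 = 154443
Index = 180976 / 154443 × 100 = 117.1798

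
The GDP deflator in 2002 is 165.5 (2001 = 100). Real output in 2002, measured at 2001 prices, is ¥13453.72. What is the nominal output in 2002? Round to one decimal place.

22265.9

Nominal = Real × (Index/100) = 13453.72 × (165.5/100)
        = 13453.72 × 1.655 = 22265.9066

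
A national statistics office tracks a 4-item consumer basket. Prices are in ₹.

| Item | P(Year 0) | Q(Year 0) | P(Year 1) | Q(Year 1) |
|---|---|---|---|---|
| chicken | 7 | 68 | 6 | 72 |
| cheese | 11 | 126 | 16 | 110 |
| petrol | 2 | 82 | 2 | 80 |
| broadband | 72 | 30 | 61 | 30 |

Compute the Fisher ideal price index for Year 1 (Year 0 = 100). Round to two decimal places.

Laspeyres component (base-period weights):
ΣP(Year 1)Q(Year 0) = 6×68 + 16×126 + 2×82 + 61×30 = 408 + 2016 + 164 + 1830 = 4418
ΣP(Year 0)Q(Year 0) = 7×68 + 11×126 + 2×82 + 72×30 = 476 + 1386 + 164 + 2160 = 4186
L = 4418 / 4186 × 100 = 105.5423
Paasche component (current-period weights):
ΣP(Year 1)Q(Year 1) = 6×72 + 16×110 + 2×80 + 61×30 = 432 + 1760 + 160 + 1830 = 4182
ΣP(Year 0)Q(Year 1) = 7×72 + 11×110 + 2×80 + 72×30 = 504 + 1210 + 160 + 2160 = 4034
P = 4182 / 4034 × 100 = 103.6688
Fisher = √(L × P) = √(105.5423 × 103.6688) = 104.6014

104.60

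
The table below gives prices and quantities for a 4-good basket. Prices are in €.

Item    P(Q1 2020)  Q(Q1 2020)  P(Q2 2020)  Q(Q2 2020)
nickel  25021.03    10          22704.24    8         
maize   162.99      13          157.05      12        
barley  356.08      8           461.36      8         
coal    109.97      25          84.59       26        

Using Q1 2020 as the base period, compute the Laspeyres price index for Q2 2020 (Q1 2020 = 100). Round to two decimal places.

91.07

Laspeyres price index uses base-period quantities as weights.
ΣP(Q2 2020)·Q(Q1 2020) = 22704.24×10 + 157.05×13 + 461.36×8 + 84.59×25 = 227042.4 + 2041.65 + 3690.88 + 2114.75 = 234889.68
ΣP(Q1 2020)·Q(Q1 2020) = 25021.03×10 + 162.99×13 + 356.08×8 + 109.97×25 = 250210.3 + 2118.87 + 2848.64 + 2749.25 = 257927.06
Index = 234889.68 / 257927.06 × 100 = 91.0683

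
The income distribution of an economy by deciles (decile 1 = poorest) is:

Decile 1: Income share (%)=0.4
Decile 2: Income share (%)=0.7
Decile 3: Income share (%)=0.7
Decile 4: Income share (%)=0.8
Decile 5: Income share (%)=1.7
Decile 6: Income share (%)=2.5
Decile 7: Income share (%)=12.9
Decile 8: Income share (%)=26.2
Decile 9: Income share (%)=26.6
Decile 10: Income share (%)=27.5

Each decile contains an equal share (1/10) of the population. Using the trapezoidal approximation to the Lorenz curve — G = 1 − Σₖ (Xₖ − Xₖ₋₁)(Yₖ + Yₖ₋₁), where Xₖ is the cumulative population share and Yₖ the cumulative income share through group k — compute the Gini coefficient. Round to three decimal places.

Cumulative income shares Yₖ: 0.0040, 0.0110, 0.0180, 0.0260, 0.0430, 0.0680, 0.1970, 0.4590, 0.7250, 1.0000
Σ (Xₖ−Xₖ₋₁)(Yₖ+Yₖ₋₁) = (1/10)(0.0040+0.0000) + (1/10)(0.0110+0.0040) + (1/10)(0.0180+0.0110) + (1/10)(0.0260+0.0180) + (1/10)(0.0430+0.0260) + (1/10)(0.0680+0.0430) + (1/10)(0.1970+0.0680) + (1/10)(0.4590+0.1970) + (1/10)(0.7250+0.4590) + (1/10)(1.0000+0.7250)
  = 0.0004 + 0.0015 + 0.0029 + 0.0044 + 0.0069 + 0.0111 + 0.0265 + 0.0656 + 0.1184 + 0.1725 = 0.4102
G = 1 − 0.4102 = 0.5898

0.590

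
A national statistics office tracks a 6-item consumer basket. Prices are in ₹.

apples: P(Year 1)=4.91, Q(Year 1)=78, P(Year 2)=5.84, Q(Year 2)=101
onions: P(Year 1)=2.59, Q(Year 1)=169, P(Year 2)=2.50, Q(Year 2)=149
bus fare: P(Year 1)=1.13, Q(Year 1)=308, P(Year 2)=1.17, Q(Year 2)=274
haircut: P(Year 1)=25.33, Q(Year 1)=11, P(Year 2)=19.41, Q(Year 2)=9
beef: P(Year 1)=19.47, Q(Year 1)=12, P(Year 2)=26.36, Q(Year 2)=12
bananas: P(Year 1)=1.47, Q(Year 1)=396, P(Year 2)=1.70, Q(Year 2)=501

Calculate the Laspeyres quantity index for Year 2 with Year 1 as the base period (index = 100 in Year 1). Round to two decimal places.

105.59

Laspeyres quantity index uses base-period prices as weights.
ΣP(Year 1)·Q(Year 2) = 4.91×101 + 2.59×149 + 1.13×274 + 25.33×9 + 19.47×12 + 1.47×501 = 495.91 + 385.91 + 309.62 + 227.97 + 233.64 + 736.47 = 2389.52
ΣP(Year 1)·Q(Year 1) = 4.91×78 + 2.59×169 + 1.13×308 + 25.33×11 + 19.47×12 + 1.47×396 = 382.98 + 437.71 + 348.04 + 278.63 + 233.64 + 582.12 = 2263.12
Index = 2389.52 / 2263.12 × 100 = 105.5852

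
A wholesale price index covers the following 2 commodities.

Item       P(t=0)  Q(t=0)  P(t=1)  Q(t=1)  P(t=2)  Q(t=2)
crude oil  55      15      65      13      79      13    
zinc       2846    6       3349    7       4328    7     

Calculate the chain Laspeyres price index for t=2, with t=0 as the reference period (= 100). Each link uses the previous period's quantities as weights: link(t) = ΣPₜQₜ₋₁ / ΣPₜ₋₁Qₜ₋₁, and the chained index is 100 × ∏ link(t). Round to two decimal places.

Link t=0→t=1:
ΣP(t=1)Q(t=0) = 65×15 + 3349×6 = 975 + 20094 = 21069
ΣP(t=0)Q(t=0) = 55×15 + 2846×6 = 825 + 17076 = 17901
link = 21069/17901 = 1.176973
Link t=1→t=2:
ΣP(t=2)Q(t=1) = 79×13 + 4328×7 = 1027 + 30296 = 31323
ΣP(t=1)Q(t=1) = 65×13 + 3349×7 = 845 + 23443 = 24288
link = 31323/24288 = 1.289649
Chained index = 100 × 1.176973 × 1.289649 = 151.7883

151.79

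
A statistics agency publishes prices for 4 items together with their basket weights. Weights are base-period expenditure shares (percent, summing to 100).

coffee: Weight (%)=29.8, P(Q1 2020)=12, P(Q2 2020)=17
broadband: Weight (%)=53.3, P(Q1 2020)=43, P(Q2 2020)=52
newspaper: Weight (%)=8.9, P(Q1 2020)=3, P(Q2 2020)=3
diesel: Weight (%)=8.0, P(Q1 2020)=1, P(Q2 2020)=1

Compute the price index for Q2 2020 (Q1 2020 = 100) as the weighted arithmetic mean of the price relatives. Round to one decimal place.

123.6

coffee: 29.8 × (17/12) = 29.8 × 1.416667 = 42.2167
broadband: 53.3 × (52/43) = 53.3 × 1.209302 = 64.4558
newspaper: 8.9 × (3/3) = 8.9 × 1.000000 = 8.9000
diesel: 8.0 × (1/1) = 8.0 × 1.000000 = 8.0000
Index = Σ wᵢ·(p₁ᵢ/p₀ᵢ) = 42.2167 + 64.4558 + 8.9000 + 8.0000 = 123.5725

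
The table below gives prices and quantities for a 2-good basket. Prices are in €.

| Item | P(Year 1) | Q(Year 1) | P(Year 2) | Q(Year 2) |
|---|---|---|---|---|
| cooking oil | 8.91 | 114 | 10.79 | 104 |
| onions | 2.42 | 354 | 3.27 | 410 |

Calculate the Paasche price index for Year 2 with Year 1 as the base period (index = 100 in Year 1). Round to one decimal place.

Paasche price index uses current-period quantities as weights.
ΣP(Year 2)·Q(Year 2) = 10.79×104 + 3.27×410 = 1122.16 + 1340.7 = 2462.86
ΣP(Year 1)·Q(Year 2) = 8.91×104 + 2.42×410 = 926.64 + 992.2 = 1918.84
Index = 2462.86 / 1918.84 × 100 = 128.3515

128.4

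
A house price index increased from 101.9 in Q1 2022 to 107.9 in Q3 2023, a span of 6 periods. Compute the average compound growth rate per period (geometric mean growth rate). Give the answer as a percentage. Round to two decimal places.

Growth factor = (107.9/101.9)^(1/6) = (1.058881)^(1/6) = 1.009581
Growth rate = 1.009581 − 1 = 0.009581 = 0.9581%

0.96%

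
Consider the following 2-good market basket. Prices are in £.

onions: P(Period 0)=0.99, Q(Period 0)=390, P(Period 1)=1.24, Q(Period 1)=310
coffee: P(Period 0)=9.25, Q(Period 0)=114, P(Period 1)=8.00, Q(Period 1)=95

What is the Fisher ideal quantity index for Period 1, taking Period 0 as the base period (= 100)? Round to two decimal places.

82.15

Laspeyres component (base-period weights):
ΣP(Period 0)Q(Period 1) = 0.99×310 + 9.25×95 = 306.9 + 878.75 = 1185.65
ΣP(Period 0)Q(Period 0) = 0.99×390 + 9.25×114 = 386.1 + 1054.5 = 1440.6
L = 1185.65 / 1440.6 × 100 = 82.3025
Paasche component (current-period weights):
ΣP(Period 1)Q(Period 1) = 1.24×310 + 8.00×95 = 384.4 + 760 = 1144.4
ΣP(Period 1)Q(Period 0) = 1.24×390 + 8.00×114 = 483.6 + 912 = 1395.6
P = 1144.4 / 1395.6 × 100 = 82.0006
Fisher = √(L × P) = √(82.3025 × 82.0006) = 82.1514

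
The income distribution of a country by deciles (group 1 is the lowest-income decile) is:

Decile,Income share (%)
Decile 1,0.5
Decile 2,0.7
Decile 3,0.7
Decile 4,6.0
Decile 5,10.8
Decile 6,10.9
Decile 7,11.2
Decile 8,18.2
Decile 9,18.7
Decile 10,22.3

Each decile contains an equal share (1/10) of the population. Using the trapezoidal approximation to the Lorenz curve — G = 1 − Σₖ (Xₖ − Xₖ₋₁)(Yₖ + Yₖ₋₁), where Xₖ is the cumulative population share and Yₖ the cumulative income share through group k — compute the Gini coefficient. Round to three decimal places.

Cumulative income shares Yₖ: 0.0050, 0.0120, 0.0190, 0.0790, 0.1870, 0.2960, 0.4080, 0.5900, 0.7770, 1.0000
Σ (Xₖ−Xₖ₋₁)(Yₖ+Yₖ₋₁) = (1/10)(0.0050+0.0000) + (1/10)(0.0120+0.0050) + (1/10)(0.0190+0.0120) + (1/10)(0.0790+0.0190) + (1/10)(0.1870+0.0790) + (1/10)(0.2960+0.1870) + (1/10)(0.4080+0.2960) + (1/10)(0.5900+0.4080) + (1/10)(0.7770+0.5900) + (1/10)(1.0000+0.7770)
  = 0.0005 + 0.0017 + 0.0031 + 0.0098 + 0.0266 + 0.0483 + 0.0704 + 0.0998 + 0.1367 + 0.1777 = 0.5746
G = 1 − 0.5746 = 0.4254

0.425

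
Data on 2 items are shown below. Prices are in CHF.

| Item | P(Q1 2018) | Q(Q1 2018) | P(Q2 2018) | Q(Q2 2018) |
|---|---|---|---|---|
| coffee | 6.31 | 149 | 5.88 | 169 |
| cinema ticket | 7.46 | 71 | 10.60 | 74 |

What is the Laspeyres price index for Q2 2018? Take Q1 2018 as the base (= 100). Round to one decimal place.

Laspeyres price index uses base-period quantities as weights.
ΣP(Q2 2018)·Q(Q1 2018) = 5.88×149 + 10.60×71 = 876.12 + 752.6 = 1628.72
ΣP(Q1 2018)·Q(Q1 2018) = 6.31×149 + 7.46×71 = 940.19 + 529.66 = 1469.85
Index = 1628.72 / 1469.85 × 100 = 110.8086

110.8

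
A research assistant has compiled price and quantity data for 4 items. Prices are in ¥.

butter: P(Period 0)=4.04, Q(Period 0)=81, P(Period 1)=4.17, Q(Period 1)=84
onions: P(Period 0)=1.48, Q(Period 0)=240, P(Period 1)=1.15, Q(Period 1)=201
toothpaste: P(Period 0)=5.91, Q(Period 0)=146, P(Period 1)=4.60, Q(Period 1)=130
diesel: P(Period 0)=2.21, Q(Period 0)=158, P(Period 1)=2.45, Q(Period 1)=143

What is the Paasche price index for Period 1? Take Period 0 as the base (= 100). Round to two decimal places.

Paasche price index uses current-period quantities as weights.
ΣP(Period 1)·Q(Period 1) = 4.17×84 + 1.15×201 + 4.60×130 + 2.45×143 = 350.28 + 231.15 + 598 + 350.35 = 1529.78
ΣP(Period 0)·Q(Period 1) = 4.04×84 + 1.48×201 + 5.91×130 + 2.21×143 = 339.36 + 297.48 + 768.3 + 316.03 = 1721.17
Index = 1529.78 / 1721.17 × 100 = 88.8802

88.88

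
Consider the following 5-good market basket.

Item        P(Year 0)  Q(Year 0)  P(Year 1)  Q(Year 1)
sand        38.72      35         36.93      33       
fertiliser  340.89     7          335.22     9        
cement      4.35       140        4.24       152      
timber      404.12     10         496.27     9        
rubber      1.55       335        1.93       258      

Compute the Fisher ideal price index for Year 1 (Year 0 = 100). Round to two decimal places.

Laspeyres component (base-period weights):
ΣP(Year 1)Q(Year 0) = 36.93×35 + 335.22×7 + 4.24×140 + 496.27×10 + 1.93×335 = 1292.55 + 2346.54 + 593.6 + 4962.7 + 646.55 = 9841.94
ΣP(Year 0)Q(Year 0) = 38.72×35 + 340.89×7 + 4.35×140 + 404.12×10 + 1.55×335 = 1355.2 + 2386.23 + 609 + 4041.2 + 519.25 = 8910.88
L = 9841.94 / 8910.88 × 100 = 110.4486
Paasche component (current-period weights):
ΣP(Year 1)Q(Year 1) = 36.93×33 + 335.22×9 + 4.24×152 + 496.27×9 + 1.93×258 = 1218.69 + 3016.98 + 644.48 + 4466.43 + 497.94 = 9844.52
ΣP(Year 0)Q(Year 1) = 38.72×33 + 340.89×9 + 4.35×152 + 404.12×9 + 1.55×258 = 1277.76 + 3068.01 + 661.2 + 3637.08 + 399.9 = 9043.95
P = 9844.52 / 9043.95 × 100 = 108.8520
Fisher = √(L × P) = √(110.4486 × 108.8520) = 109.6474

109.65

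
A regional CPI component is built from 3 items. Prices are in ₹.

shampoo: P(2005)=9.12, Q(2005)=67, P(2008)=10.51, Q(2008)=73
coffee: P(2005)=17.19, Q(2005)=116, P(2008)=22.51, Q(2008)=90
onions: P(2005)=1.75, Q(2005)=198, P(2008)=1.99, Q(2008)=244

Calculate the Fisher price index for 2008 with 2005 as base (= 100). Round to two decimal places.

124.93

Laspeyres component (base-period weights):
ΣP(2008)Q(2005) = 10.51×67 + 22.51×116 + 1.99×198 = 704.17 + 2611.16 + 394.02 = 3709.35
ΣP(2005)Q(2005) = 9.12×67 + 17.19×116 + 1.75×198 = 611.04 + 1994.04 + 346.5 = 2951.58
L = 3709.35 / 2951.58 × 100 = 125.6734
Paasche component (current-period weights):
ΣP(2008)Q(2008) = 10.51×73 + 22.51×90 + 1.99×244 = 767.23 + 2025.9 + 485.56 = 3278.69
ΣP(2005)Q(2008) = 9.12×73 + 17.19×90 + 1.75×244 = 665.76 + 1547.1 + 427 = 2639.86
P = 3278.69 / 2639.86 × 100 = 124.1994
Fisher = √(L × P) = √(125.6734 × 124.1994) = 124.9342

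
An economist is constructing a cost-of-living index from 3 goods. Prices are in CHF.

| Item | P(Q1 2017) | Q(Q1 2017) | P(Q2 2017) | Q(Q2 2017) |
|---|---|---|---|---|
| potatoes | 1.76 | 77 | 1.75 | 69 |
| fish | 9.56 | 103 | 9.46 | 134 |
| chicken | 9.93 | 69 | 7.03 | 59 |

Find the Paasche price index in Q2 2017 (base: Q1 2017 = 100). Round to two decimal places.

Paasche price index uses current-period quantities as weights.
ΣP(Q2 2017)·Q(Q2 2017) = 1.75×69 + 9.46×134 + 7.03×59 = 120.75 + 1267.64 + 414.77 = 1803.16
ΣP(Q1 2017)·Q(Q2 2017) = 1.76×69 + 9.56×134 + 9.93×59 = 121.44 + 1281.04 + 585.87 = 1988.35
Index = 1803.16 / 1988.35 × 100 = 90.6862

90.69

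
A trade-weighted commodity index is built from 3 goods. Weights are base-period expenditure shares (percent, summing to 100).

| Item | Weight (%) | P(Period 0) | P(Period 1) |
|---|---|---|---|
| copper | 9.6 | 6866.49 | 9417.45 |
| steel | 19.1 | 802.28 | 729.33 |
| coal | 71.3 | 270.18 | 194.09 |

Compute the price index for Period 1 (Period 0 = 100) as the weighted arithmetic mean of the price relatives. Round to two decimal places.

copper: 9.6 × (9417.45/6866.49) = 9.6 × 1.371509 = 13.1665
steel: 19.1 × (729.33/802.28) = 19.1 × 0.909072 = 17.3633
coal: 71.3 × (194.09/270.18) = 71.3 × 0.718373 = 51.2200
Index = Σ wᵢ·(p₁ᵢ/p₀ᵢ) = 13.1665 + 17.3633 + 51.2200 = 81.7497

81.75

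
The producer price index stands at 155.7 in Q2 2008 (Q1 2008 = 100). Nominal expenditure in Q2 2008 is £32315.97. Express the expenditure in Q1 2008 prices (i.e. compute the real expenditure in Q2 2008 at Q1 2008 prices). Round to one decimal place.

20755.3

Real = Nominal ÷ (Index/100) = 32315.97 ÷ (155.7/100)
     = 32315.97 ÷ 1.557 = 20755.2794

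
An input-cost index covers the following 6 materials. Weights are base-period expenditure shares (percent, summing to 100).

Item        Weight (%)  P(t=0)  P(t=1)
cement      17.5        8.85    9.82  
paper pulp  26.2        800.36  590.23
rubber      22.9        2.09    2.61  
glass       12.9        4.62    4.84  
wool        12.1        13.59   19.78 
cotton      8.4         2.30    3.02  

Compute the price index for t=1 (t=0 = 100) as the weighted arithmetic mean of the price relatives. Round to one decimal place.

109.5

cement: 17.5 × (9.82/8.85) = 17.5 × 1.109605 = 19.4181
paper pulp: 26.2 × (590.23/800.36) = 26.2 × 0.737456 = 19.3213
rubber: 22.9 × (2.61/2.09) = 22.9 × 1.248804 = 28.5976
glass: 12.9 × (4.84/4.62) = 12.9 × 1.047619 = 13.5143
wool: 12.1 × (19.78/13.59) = 12.1 × 1.455482 = 17.6113
cotton: 8.4 × (3.02/2.30) = 8.4 × 1.313043 = 11.0296
Index = Σ wᵢ·(p₁ᵢ/p₀ᵢ) = 19.4181 + 19.3213 + 28.5976 + 13.5143 + 17.6113 + 11.0296 = 109.4922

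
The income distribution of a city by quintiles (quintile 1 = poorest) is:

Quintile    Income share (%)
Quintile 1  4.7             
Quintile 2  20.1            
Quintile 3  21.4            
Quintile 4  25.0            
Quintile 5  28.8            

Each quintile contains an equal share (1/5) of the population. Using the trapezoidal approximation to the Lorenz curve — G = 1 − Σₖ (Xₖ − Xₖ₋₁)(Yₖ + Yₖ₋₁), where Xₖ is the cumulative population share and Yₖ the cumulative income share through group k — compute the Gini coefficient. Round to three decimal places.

0.212

Cumulative income shares Yₖ: 0.0470, 0.2480, 0.4620, 0.7120, 1.0000
Σ (Xₖ−Xₖ₋₁)(Yₖ+Yₖ₋₁) = (1/5)(0.0470+0.0000) + (1/5)(0.2480+0.0470) + (1/5)(0.4620+0.2480) + (1/5)(0.7120+0.4620) + (1/5)(1.0000+0.7120)
  = 0.0094 + 0.0590 + 0.1420 + 0.2348 + 0.3424 = 0.7876
G = 1 − 0.7876 = 0.2124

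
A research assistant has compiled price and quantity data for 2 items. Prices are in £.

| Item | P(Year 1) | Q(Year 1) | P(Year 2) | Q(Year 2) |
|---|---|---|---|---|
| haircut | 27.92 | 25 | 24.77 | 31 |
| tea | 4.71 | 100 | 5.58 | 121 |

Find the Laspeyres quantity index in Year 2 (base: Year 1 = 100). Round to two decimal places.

122.79

Laspeyres quantity index uses base-period prices as weights.
ΣP(Year 1)·Q(Year 2) = 27.92×31 + 4.71×121 = 865.52 + 569.91 = 1435.43
ΣP(Year 1)·Q(Year 1) = 27.92×25 + 4.71×100 = 698 + 471 = 1169
Index = 1435.43 / 1169 × 100 = 122.7913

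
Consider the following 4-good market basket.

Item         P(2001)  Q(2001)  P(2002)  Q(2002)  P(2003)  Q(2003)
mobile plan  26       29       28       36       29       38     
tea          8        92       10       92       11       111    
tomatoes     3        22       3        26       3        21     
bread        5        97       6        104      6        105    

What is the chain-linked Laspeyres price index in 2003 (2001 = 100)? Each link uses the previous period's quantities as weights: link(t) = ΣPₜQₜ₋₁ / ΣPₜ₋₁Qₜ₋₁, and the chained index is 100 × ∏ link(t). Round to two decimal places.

Link 2001→2002:
ΣP(2002)Q(2001) = 28×29 + 10×92 + 3×22 + 6×97 = 812 + 920 + 66 + 582 = 2380
ΣP(2001)Q(2001) = 26×29 + 8×92 + 3×22 + 5×97 = 754 + 736 + 66 + 485 = 2041
link = 2380/2041 = 1.166095
Link 2002→2003:
ΣP(2003)Q(2002) = 29×36 + 11×92 + 3×26 + 6×104 = 1044 + 1012 + 78 + 624 = 2758
ΣP(2002)Q(2002) = 28×36 + 10×92 + 3×26 + 6×104 = 1008 + 920 + 78 + 624 = 2630
link = 2758/2630 = 1.048669
Chained index = 100 × 1.166095 × 1.048669 = 122.2848

122.28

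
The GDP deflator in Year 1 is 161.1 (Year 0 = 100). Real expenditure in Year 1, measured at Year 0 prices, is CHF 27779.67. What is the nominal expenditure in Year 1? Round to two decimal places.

Nominal = Real × (Index/100) = 27779.67 × (161.1/100)
        = 27779.67 × 1.611 = 44753.0484

44753.05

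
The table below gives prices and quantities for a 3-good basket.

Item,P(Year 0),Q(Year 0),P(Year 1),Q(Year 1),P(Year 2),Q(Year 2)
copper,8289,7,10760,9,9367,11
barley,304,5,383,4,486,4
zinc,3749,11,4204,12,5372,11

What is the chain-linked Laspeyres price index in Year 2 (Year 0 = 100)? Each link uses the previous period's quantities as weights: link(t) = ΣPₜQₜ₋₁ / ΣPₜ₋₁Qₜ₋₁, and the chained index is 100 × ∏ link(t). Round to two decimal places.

124.08

Link Year 0→Year 1:
ΣP(Year 1)Q(Year 0) = 10760×7 + 383×5 + 4204×11 = 75320 + 1915 + 46244 = 123479
ΣP(Year 0)Q(Year 0) = 8289×7 + 304×5 + 3749×11 = 58023 + 1520 + 41239 = 100782
link = 123479/100782 = 1.225209
Link Year 1→Year 2:
ΣP(Year 2)Q(Year 1) = 9367×9 + 486×4 + 5372×12 = 84303 + 1944 + 64464 = 150711
ΣP(Year 1)Q(Year 1) = 10760×9 + 383×4 + 4204×12 = 96840 + 1532 + 50448 = 148820
link = 150711/148820 = 1.012707
Chained index = 100 × 1.225209 × 1.012707 = 124.0777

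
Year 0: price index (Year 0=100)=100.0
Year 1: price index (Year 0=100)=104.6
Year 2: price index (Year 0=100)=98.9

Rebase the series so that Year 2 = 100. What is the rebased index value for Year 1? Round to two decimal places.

Rebased(Year 1) = 104.6 / 98.9 × 100 = 105.7634

105.76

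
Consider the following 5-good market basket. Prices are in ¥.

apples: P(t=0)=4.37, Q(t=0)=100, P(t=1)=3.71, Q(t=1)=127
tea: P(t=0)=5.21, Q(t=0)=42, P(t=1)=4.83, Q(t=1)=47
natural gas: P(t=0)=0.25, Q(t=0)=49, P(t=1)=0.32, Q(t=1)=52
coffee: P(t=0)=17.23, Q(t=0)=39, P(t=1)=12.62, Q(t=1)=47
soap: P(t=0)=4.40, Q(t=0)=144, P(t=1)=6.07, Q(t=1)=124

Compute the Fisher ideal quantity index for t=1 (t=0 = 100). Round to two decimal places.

107.59

Laspeyres component (base-period weights):
ΣP(t=0)Q(t=1) = 4.37×127 + 5.21×47 + 0.25×52 + 17.23×47 + 4.40×124 = 554.99 + 244.87 + 13 + 809.81 + 545.6 = 2168.27
ΣP(t=0)Q(t=0) = 4.37×100 + 5.21×42 + 0.25×49 + 17.23×39 + 4.40×144 = 437 + 218.82 + 12.25 + 671.97 + 633.6 = 1973.64
L = 2168.27 / 1973.64 × 100 = 109.8615
Paasche component (current-period weights):
ΣP(t=1)Q(t=1) = 3.71×127 + 4.83×47 + 0.32×52 + 12.62×47 + 6.07×124 = 471.17 + 227.01 + 16.64 + 593.14 + 752.68 = 2060.64
ΣP(t=1)Q(t=0) = 3.71×100 + 4.83×42 + 0.32×49 + 12.62×39 + 6.07×144 = 371 + 202.86 + 15.68 + 492.18 + 874.08 = 1955.8
P = 2060.64 / 1955.8 × 100 = 105.3605
Fisher = √(L × P) = √(109.8615 × 105.3605) = 107.5874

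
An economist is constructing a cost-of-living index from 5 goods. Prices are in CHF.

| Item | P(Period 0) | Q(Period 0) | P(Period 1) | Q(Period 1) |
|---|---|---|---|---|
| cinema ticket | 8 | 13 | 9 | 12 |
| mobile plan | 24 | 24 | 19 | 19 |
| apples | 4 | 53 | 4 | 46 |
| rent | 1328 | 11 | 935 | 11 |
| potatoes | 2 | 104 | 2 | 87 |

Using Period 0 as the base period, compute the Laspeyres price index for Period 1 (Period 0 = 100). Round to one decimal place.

Laspeyres price index uses base-period quantities as weights.
ΣP(Period 1)·Q(Period 0) = 9×13 + 19×24 + 4×53 + 935×11 + 2×104 = 117 + 456 + 212 + 10285 + 208 = 11278
ΣP(Period 0)·Q(Period 0) = 8×13 + 24×24 + 4×53 + 1328×11 + 2×104 = 104 + 576 + 212 + 14608 + 208 = 15708
Index = 11278 / 15708 × 100 = 71.7978

71.8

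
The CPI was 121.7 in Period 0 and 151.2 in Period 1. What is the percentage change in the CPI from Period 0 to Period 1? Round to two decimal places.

Change = (151.2 − 121.7) / 121.7 × 100
       = 29.5 / 121.7 × 100 = 24.2399%

24.24%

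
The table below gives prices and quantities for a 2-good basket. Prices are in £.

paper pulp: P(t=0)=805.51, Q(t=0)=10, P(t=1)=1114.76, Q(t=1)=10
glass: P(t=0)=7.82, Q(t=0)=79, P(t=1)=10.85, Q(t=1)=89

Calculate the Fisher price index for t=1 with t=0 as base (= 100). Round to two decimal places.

Laspeyres component (base-period weights):
ΣP(t=1)Q(t=0) = 1114.76×10 + 10.85×79 = 11147.6 + 857.15 = 12004.75
ΣP(t=0)Q(t=0) = 805.51×10 + 7.82×79 = 8055.1 + 617.78 = 8672.88
L = 12004.75 / 8672.88 × 100 = 138.4171
Paasche component (current-period weights):
ΣP(t=1)Q(t=1) = 1114.76×10 + 10.85×89 = 11147.6 + 965.65 = 12113.25
ΣP(t=0)Q(t=1) = 805.51×10 + 7.82×89 = 8055.1 + 695.98 = 8751.08
P = 12113.25 / 8751.08 × 100 = 138.4201
Fisher = √(L × P) = √(138.4171 × 138.4201) = 138.4186

138.42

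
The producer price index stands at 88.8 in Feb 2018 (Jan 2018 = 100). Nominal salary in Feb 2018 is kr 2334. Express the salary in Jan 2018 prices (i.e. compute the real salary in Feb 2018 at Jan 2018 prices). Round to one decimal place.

2628.4

Real = Nominal ÷ (Index/100) = 2334 ÷ (88.8/100)
     = 2334 ÷ 0.888 = 2628.3784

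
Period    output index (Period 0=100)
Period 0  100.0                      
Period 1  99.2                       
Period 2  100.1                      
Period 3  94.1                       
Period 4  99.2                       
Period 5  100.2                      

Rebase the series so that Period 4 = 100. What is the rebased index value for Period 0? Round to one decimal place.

100.8

Rebased(Period 0) = 100.0 / 99.2 × 100 = 100.8065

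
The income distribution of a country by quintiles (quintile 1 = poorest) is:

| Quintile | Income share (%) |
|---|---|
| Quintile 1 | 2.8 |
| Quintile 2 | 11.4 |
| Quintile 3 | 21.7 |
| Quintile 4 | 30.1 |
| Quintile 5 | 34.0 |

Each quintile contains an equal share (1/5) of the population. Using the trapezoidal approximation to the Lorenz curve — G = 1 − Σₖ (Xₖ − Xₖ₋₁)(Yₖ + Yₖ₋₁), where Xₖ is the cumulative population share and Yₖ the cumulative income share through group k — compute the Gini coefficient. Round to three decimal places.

0.324

Cumulative income shares Yₖ: 0.0280, 0.1420, 0.3590, 0.6600, 1.0000
Σ (Xₖ−Xₖ₋₁)(Yₖ+Yₖ₋₁) = (1/5)(0.0280+0.0000) + (1/5)(0.1420+0.0280) + (1/5)(0.3590+0.1420) + (1/5)(0.6600+0.3590) + (1/5)(1.0000+0.6600)
  = 0.0056 + 0.0340 + 0.1002 + 0.2038 + 0.3320 = 0.6756
G = 1 − 0.6756 = 0.3244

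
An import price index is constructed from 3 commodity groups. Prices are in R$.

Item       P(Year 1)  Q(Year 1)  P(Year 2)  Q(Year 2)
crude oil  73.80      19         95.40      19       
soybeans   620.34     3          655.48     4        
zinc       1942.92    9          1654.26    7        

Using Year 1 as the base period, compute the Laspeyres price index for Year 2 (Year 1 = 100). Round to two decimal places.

Laspeyres price index uses base-period quantities as weights.
ΣP(Year 2)·Q(Year 1) = 95.40×19 + 655.48×3 + 1654.26×9 = 1812.6 + 1966.44 + 14888.34 = 18667.38
ΣP(Year 1)·Q(Year 1) = 73.80×19 + 620.34×3 + 1942.92×9 = 1402.2 + 1861.02 + 17486.28 = 20749.5
Index = 18667.38 / 20749.5 × 100 = 89.9654

89.97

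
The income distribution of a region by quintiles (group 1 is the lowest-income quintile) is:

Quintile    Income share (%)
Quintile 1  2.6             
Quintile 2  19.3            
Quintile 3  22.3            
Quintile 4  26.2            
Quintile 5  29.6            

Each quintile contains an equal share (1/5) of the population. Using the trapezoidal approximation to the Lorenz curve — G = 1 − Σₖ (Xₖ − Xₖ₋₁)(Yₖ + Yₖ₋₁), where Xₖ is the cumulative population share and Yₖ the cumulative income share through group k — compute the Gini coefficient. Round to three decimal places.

0.244

Cumulative income shares Yₖ: 0.0260, 0.2190, 0.4420, 0.7040, 1.0000
Σ (Xₖ−Xₖ₋₁)(Yₖ+Yₖ₋₁) = (1/5)(0.0260+0.0000) + (1/5)(0.2190+0.0260) + (1/5)(0.4420+0.2190) + (1/5)(0.7040+0.4420) + (1/5)(1.0000+0.7040)
  = 0.0052 + 0.0490 + 0.1322 + 0.2292 + 0.3408 = 0.7564
G = 1 − 0.7564 = 0.2436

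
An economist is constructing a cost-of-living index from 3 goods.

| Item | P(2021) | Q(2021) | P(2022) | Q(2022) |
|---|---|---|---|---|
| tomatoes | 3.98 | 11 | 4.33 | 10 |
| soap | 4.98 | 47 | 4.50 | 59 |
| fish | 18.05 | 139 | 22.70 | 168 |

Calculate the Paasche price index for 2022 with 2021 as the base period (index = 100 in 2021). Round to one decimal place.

122.5

Paasche price index uses current-period quantities as weights.
ΣP(2022)·Q(2022) = 4.33×10 + 4.50×59 + 22.70×168 = 43.3 + 265.5 + 3813.6 = 4122.4
ΣP(2021)·Q(2022) = 3.98×10 + 4.98×59 + 18.05×168 = 39.8 + 293.82 + 3032.4 = 3366.02
Index = 4122.4 / 3366.02 × 100 = 122.4710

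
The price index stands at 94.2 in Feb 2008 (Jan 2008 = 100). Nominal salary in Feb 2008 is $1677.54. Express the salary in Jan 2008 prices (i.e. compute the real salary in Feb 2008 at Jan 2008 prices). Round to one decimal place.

Real = Nominal ÷ (Index/100) = 1677.54 ÷ (94.2/100)
     = 1677.54 ÷ 0.942 = 1780.8280

1780.8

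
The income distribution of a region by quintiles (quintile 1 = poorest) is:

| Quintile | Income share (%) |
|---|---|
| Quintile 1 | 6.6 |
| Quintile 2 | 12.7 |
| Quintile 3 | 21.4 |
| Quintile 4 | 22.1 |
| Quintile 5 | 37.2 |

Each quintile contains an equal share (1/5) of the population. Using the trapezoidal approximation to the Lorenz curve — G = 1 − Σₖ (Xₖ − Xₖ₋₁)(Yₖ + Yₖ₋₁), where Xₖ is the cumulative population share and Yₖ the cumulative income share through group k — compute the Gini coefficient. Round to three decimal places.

0.282

Cumulative income shares Yₖ: 0.0660, 0.1930, 0.4070, 0.6280, 1.0000
Σ (Xₖ−Xₖ₋₁)(Yₖ+Yₖ₋₁) = (1/5)(0.0660+0.0000) + (1/5)(0.1930+0.0660) + (1/5)(0.4070+0.1930) + (1/5)(0.6280+0.4070) + (1/5)(1.0000+0.6280)
  = 0.0132 + 0.0518 + 0.1200 + 0.2070 + 0.3256 = 0.7176
G = 1 − 0.7176 = 0.2824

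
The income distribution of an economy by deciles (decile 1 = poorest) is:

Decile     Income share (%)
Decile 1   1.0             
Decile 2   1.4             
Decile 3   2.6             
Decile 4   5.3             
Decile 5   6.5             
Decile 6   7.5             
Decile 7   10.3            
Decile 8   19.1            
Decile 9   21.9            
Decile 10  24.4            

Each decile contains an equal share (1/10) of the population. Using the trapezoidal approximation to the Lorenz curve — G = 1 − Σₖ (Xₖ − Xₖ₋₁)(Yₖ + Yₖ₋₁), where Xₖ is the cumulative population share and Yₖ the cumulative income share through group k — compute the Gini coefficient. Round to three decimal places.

0.453

Cumulative income shares Yₖ: 0.0100, 0.0240, 0.0500, 0.1030, 0.1680, 0.2430, 0.3460, 0.5370, 0.7560, 1.0000
Σ (Xₖ−Xₖ₋₁)(Yₖ+Yₖ₋₁) = (1/10)(0.0100+0.0000) + (1/10)(0.0240+0.0100) + (1/10)(0.0500+0.0240) + (1/10)(0.1030+0.0500) + (1/10)(0.1680+0.1030) + (1/10)(0.2430+0.1680) + (1/10)(0.3460+0.2430) + (1/10)(0.5370+0.3460) + (1/10)(0.7560+0.5370) + (1/10)(1.0000+0.7560)
  = 0.0010 + 0.0034 + 0.0074 + 0.0153 + 0.0271 + 0.0411 + 0.0589 + 0.0883 + 0.1293 + 0.1756 = 0.5474
G = 1 − 0.5474 = 0.4526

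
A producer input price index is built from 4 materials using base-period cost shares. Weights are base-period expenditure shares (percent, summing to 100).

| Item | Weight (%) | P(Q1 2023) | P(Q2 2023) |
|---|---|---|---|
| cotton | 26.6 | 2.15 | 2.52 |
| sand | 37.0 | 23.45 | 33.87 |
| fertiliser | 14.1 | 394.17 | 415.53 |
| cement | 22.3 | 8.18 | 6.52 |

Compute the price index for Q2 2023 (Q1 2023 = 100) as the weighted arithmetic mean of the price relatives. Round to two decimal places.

cotton: 26.6 × (2.52/2.15) = 26.6 × 1.172093 = 31.1777
sand: 37.0 × (33.87/23.45) = 37.0 × 1.444350 = 53.4409
fertiliser: 14.1 × (415.53/394.17) = 14.1 × 1.054190 = 14.8641
cement: 22.3 × (6.52/8.18) = 22.3 × 0.797066 = 17.7746
Index = Σ wᵢ·(p₁ᵢ/p₀ᵢ) = 31.1777 + 53.4409 + 14.8641 + 17.7746 = 117.2573

117.26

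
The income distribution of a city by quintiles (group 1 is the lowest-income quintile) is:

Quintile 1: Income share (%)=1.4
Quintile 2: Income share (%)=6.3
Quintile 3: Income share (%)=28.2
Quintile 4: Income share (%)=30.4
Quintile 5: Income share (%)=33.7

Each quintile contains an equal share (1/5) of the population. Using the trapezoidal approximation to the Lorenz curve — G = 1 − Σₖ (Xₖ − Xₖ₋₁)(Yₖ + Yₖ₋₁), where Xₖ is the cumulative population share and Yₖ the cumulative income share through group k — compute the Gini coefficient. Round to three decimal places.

0.355

Cumulative income shares Yₖ: 0.0140, 0.0770, 0.3590, 0.6630, 1.0000
Σ (Xₖ−Xₖ₋₁)(Yₖ+Yₖ₋₁) = (1/5)(0.0140+0.0000) + (1/5)(0.0770+0.0140) + (1/5)(0.3590+0.0770) + (1/5)(0.6630+0.3590) + (1/5)(1.0000+0.6630)
  = 0.0028 + 0.0182 + 0.0872 + 0.2044 + 0.3326 = 0.6452
G = 1 − 0.6452 = 0.3548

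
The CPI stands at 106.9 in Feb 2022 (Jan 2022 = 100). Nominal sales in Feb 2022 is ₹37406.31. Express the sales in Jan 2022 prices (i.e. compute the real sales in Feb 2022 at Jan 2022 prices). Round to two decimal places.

Real = Nominal ÷ (Index/100) = 37406.31 ÷ (106.9/100)
     = 37406.31 ÷ 1.069 = 34991.8709

34991.87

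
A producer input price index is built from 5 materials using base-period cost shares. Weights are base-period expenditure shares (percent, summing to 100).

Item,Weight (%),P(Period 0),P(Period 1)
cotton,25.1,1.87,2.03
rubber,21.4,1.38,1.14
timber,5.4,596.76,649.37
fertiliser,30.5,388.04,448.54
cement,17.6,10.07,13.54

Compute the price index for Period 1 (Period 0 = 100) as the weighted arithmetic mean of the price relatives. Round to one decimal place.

cotton: 25.1 × (2.03/1.87) = 25.1 × 1.085561 = 27.2476
rubber: 21.4 × (1.14/1.38) = 21.4 × 0.826087 = 17.6783
timber: 5.4 × (649.37/596.76) = 5.4 × 1.088159 = 5.8761
fertiliser: 30.5 × (448.54/388.04) = 30.5 × 1.155912 = 35.2553
cement: 17.6 × (13.54/10.07) = 17.6 × 1.344588 = 23.6647
Index = Σ wᵢ·(p₁ᵢ/p₀ᵢ) = 27.2476 + 17.6783 + 5.8761 + 35.2553 + 23.6647 = 109.7220

109.7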